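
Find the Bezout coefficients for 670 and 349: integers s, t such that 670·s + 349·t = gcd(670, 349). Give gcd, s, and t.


Euclidean algorithm on (670, 349) — divide until remainder is 0:
  670 = 1 · 349 + 321
  349 = 1 · 321 + 28
  321 = 11 · 28 + 13
  28 = 2 · 13 + 2
  13 = 6 · 2 + 1
  2 = 2 · 1 + 0
gcd(670, 349) = 1.
Track Bezout coefficients alongside the remainders: start with r₀ = 670 = a·1 + b·0 (s = 1, t = 0) and r₁ = 349 = a·0 + b·1 (s = 0, t = 1); each new remainder r_{k+1} = r_{k-1} − q_k·r_k inherits s_{k+1} = s_{k-1} − q_k·s_k, t_{k+1} = t_{k-1} − q_k·t_k, so r_k = a·s_k + b·t_k at every step:
  q = 1: r = 321, s = 1 − 1·0 = 1, t = 0 − 1·1 = -1  (check: 670·1 + 349·(-1) = 321)
  q = 1: r = 28, s = 0 − 1·1 = -1, t = 1 − 1·(-1) = 2  (check: 670·(-1) + 349·2 = 28)
  q = 11: r = 13, s = 1 − 11·(-1) = 12, t = -1 − 11·2 = -23  (check: 670·12 + 349·(-23) = 13)
  q = 2: r = 2, s = -1 − 2·12 = -25, t = 2 − 2·(-23) = 48  (check: 670·(-25) + 349·48 = 2)
  q = 6: r = 1, s = 12 − 6·(-25) = 162, t = -23 − 6·48 = -311  (check: 670·162 + 349·(-311) = 1)
The row with r = 1 (the gcd) gives the Bezout coefficients s = 162, t = -311.
Result: 670 · (162) + 349 · (-311) = 1.

gcd(670, 349) = 1; s = 162, t = -311 (check: 670·162 + 349·(-311) = 1).


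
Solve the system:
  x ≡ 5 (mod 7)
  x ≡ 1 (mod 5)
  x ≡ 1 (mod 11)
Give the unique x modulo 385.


Moduli 7, 5, 11 are pairwise coprime; by CRT there is a unique solution modulo M = 7 · 5 · 11 = 385.
Solve pairwise, accumulating the modulus:
  Start with x ≡ 5 (mod 7).
  Combine with x ≡ 1 (mod 5): since gcd(7, 5) = 1, we get a unique residue mod 35.
    Write x = 5 + 7·t and substitute into x ≡ 1 (mod 5): 7·t ≡ 1 − 5 = -4 (mod 5).
    Reduce coefficients mod 5: 2·t ≡ 1 (mod 5).
    The inverse of 2 mod 5 is 3 (since 2·3 = 6 = 1·5 + 1), so t ≡ 3·1 = 3 ≡ 3 (mod 5).
    Then x = 5 + 7·3 = 26, valid modulo lcm(7, 5) = 35: x ≡ 26 (mod 35).
  Combine with x ≡ 1 (mod 11): since gcd(35, 11) = 1, we get a unique residue mod 385.
    Write x = 26 + 35·t and substitute into x ≡ 1 (mod 11): 35·t ≡ 1 − 26 = -25 (mod 11).
    Reduce coefficients mod 11: 2·t ≡ 8 (mod 11).
    The inverse of 2 mod 11 is 6 (since 2·6 = 12 = 1·11 + 1), so t ≡ 6·8 = 48 ≡ 4 (mod 11).
    Then x = 26 + 35·4 = 166, valid modulo lcm(35, 11) = 385: x ≡ 166 (mod 385).
Verify: 166 mod 7 = 5 ✓, 166 mod 5 = 1 ✓, 166 mod 11 = 1 ✓.

x ≡ 166 (mod 385).


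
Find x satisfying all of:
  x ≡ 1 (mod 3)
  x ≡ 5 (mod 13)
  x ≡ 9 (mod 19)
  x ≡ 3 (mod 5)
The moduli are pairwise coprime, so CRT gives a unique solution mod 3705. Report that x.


Product of moduli M = 3 · 13 · 19 · 5 = 3705.
Merge one congruence at a time:
  Start: x ≡ 1 (mod 3).
  Combine with x ≡ 5 (mod 13); new modulus lcm = 39.
    Write x = 1 + 3·t and substitute into x ≡ 5 (mod 13): 3·t ≡ 5 − 1 = 4 (mod 13).
    The inverse of 3 mod 13 is 9 (since 3·9 = 27 = 2·13 + 1), so t ≡ 9·4 = 36 ≡ 10 (mod 13).
    Then x = 1 + 3·10 = 31, valid modulo lcm(3, 13) = 39: x ≡ 31 (mod 39).
  Combine with x ≡ 9 (mod 19); new modulus lcm = 741.
    Write x = 31 + 39·t and substitute into x ≡ 9 (mod 19): 39·t ≡ 9 − 31 = -22 (mod 19).
    Reduce coefficients mod 19: 1·t ≡ 16 (mod 19).
    So t ≡ 16 (mod 19).
    Then x = 31 + 39·16 = 655, valid modulo lcm(39, 19) = 741: x ≡ 655 (mod 741).
  Combine with x ≡ 3 (mod 5); new modulus lcm = 3705.
    Write x = 655 + 741·t and substitute into x ≡ 3 (mod 5): 741·t ≡ 3 − 655 = -652 (mod 5).
    Reduce coefficients mod 5: 1·t ≡ 3 (mod 5).
    So t ≡ 3 (mod 5).
    Then x = 655 + 741·3 = 2878, valid modulo lcm(741, 5) = 3705: x ≡ 2878 (mod 3705).
Verify against each original: 2878 mod 3 = 1, 2878 mod 13 = 5, 2878 mod 19 = 9, 2878 mod 5 = 3.

x ≡ 2878 (mod 3705).


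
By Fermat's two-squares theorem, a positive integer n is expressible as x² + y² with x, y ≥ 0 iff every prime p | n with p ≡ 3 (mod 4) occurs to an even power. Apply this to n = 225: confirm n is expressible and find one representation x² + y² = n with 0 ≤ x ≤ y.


Step 1: Factor n = 225 = 3^2 · 5^2.
Step 2: Check the mod-4 condition on each prime factor: 3 ≡ 3 (mod 4), exponent 2 (must be even); 5 ≡ 1 (mod 4), exponent 2.
All primes ≡ 3 (mod 4) appear to even exponent (or don't appear), so by the two-squares theorem n IS expressible as a sum of two squares.
Step 3: Build a representation. Group n = k² · m with k = 3 and m = 5 · 5 = 25 (a product of primes ≡ 1 (mod 4)); a representation of m scales to one of n via (k·x)² + (k·y)² = k²(x² + y²). Each prime p ≡ 1 (mod 4) is itself a sum of two squares; find a² by testing p − a² for a perfect square:
  5: 5 − 1² = 4 = 2² ⇒ 5 = 1² + 2².
  Combine using the Brahmagupta–Fibonacci identity (a² + b²)(c² + d²) = (ac − bd)² + (ad + bc)² = (ac + bd)² + (ad − bc)²:
  5 · 5 = 25: from (1² + 2²)(1² + 2²), take (1·1 − 2·2, 1·2 + 2·1) = (1 − 4, 2 + 2) = (-3, 4); dropping signs (only squares matter) gives (3, 4); check 3² + 4² = 9 + 16 = 25 ✓.
  Scale by k = 3: (3·3, 3·4) = (9, 12).
Step 4: Order so x ≤ y and verify: 9² + 12² = 81 + 144 = 225 = n. ✓

n = 225 = 9² + 12² (one valid representation with x ≤ y).


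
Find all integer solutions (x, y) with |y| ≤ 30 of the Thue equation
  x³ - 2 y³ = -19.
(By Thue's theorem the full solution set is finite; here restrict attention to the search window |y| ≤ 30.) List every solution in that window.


The equation is x³ - 2y³ = -19. For fixed y, x³ = 2·y³ − 19, so a solution requires the RHS to be a perfect cube.
Strategy: iterate y from -30 to 30, compute RHS = 2·y³ − 19, and check whether it is a (positive or negative) perfect cube.
Check small values of y:
  y = 0: RHS = -19 is not a perfect cube.
  y = 1: RHS = -17 is not a perfect cube.
  y = -1: RHS = -21 is not a perfect cube.
  y = 2: RHS = -3 is not a perfect cube.
  y = -2: RHS = -35 is not a perfect cube.
  y = 3: RHS = 35 is not a perfect cube.
  y = -3: RHS = -73 is not a perfect cube.
Continuing the search up to |y| = 30 finds no solutions either.
No (x, y) in the scanned range satisfies the equation.

No integer solutions with |y| ≤ 30.


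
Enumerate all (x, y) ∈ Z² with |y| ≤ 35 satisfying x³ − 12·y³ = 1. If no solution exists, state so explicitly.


The equation is x³ - 12y³ = 1. For fixed y, x³ = 12·y³ + 1, so a solution requires the RHS to be a perfect cube.
Strategy: iterate y from -35 to 35, compute RHS = 12·y³ + 1, and check whether it is a (positive or negative) perfect cube.
Check small values of y:
  y = 0: RHS = 1 = (1)³ ⇒ x = 1 works.
  y = 1: RHS = 13 is not a perfect cube.
  y = -1: RHS = -11 is not a perfect cube.
  y = 2: RHS = 97 is not a perfect cube.
  y = -2: RHS = -95 is not a perfect cube.
  y = 3: RHS = 325 is not a perfect cube.
  y = -3: RHS = -323 is not a perfect cube.
Continuing the search up to |y| = 35 finds no further solutions beyond those listed.
Collected solutions: (1, 0).

Solutions (with |y| ≤ 35): (1, 0).


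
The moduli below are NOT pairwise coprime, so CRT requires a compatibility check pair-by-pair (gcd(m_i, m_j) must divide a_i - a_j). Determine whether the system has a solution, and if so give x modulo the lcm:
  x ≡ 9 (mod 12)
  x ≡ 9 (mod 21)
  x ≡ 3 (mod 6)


Moduli 12, 21, 6 are not pairwise coprime, so CRT works modulo lcm(m_i) when all pairwise compatibility conditions hold.
Pairwise compatibility: gcd(m_i, m_j) must divide a_i - a_j for every pair.
Merge one congruence at a time:
  Start: x ≡ 9 (mod 12).
  Combine with x ≡ 9 (mod 21): gcd(12, 21) = 3; 9 - 9 = 0, which IS divisible by 3, so compatible.
    Write x = 9 + 12·t and substitute into x ≡ 9 (mod 21): 12·t ≡ 9 − 9 = 0 (mod 21).
    Divide the congruence (and modulus) by g = 3: 4·t ≡ 0 (mod 7).
    The inverse of 4 mod 7 is 2 (since 4·2 = 8 = 1·7 + 1), so t ≡ 2·0 = 0 ≡ 0 (mod 7).
    Then x = 9 + 12·0 = 9, valid modulo lcm(12, 21) = 84: x ≡ 9 (mod 84).
  Combine with x ≡ 3 (mod 6): gcd(84, 6) = 6; 3 - 9 = -6, which IS divisible by 6, so compatible.
    Write x = 9 + 84·t and substitute into x ≡ 3 (mod 6): 84·t ≡ 3 − 9 = -6 (mod 6).
    Divide the congruence (and modulus) by g = 6: 14·t ≡ -1 (mod 1).
    Modulo 1 every t works; take t = 0.
    Then x = 9 + 84·0 = 9, valid modulo lcm(84, 6) = 84: x ≡ 9 (mod 84).
Verify: 9 mod 12 = 9, 9 mod 21 = 9, 9 mod 6 = 3.

x ≡ 9 (mod 84).


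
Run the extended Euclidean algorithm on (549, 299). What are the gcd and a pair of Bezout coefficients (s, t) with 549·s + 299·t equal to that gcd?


Euclidean algorithm on (549, 299) — divide until remainder is 0:
  549 = 1 · 299 + 250
  299 = 1 · 250 + 49
  250 = 5 · 49 + 5
  49 = 9 · 5 + 4
  5 = 1 · 4 + 1
  4 = 4 · 1 + 0
gcd(549, 299) = 1.
Track Bezout coefficients alongside the remainders: start with r₀ = 549 = a·1 + b·0 (s = 1, t = 0) and r₁ = 299 = a·0 + b·1 (s = 0, t = 1); each new remainder r_{k+1} = r_{k-1} − q_k·r_k inherits s_{k+1} = s_{k-1} − q_k·s_k, t_{k+1} = t_{k-1} − q_k·t_k, so r_k = a·s_k + b·t_k at every step:
  q = 1: r = 250, s = 1 − 1·0 = 1, t = 0 − 1·1 = -1  (check: 549·1 + 299·(-1) = 250)
  q = 1: r = 49, s = 0 − 1·1 = -1, t = 1 − 1·(-1) = 2  (check: 549·(-1) + 299·2 = 49)
  q = 5: r = 5, s = 1 − 5·(-1) = 6, t = -1 − 5·2 = -11  (check: 549·6 + 299·(-11) = 5)
  q = 9: r = 4, s = -1 − 9·6 = -55, t = 2 − 9·(-11) = 101  (check: 549·(-55) + 299·101 = 4)
  q = 1: r = 1, s = 6 − 1·(-55) = 61, t = -11 − 1·101 = -112  (check: 549·61 + 299·(-112) = 1)
The row with r = 1 (the gcd) gives the Bezout coefficients s = 61, t = -112.
Result: 549 · (61) + 299 · (-112) = 1.

gcd(549, 299) = 1; s = 61, t = -112 (check: 549·61 + 299·(-112) = 1).


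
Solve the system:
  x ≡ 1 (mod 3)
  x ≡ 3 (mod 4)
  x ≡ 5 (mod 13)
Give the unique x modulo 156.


Moduli 3, 4, 13 are pairwise coprime; by CRT there is a unique solution modulo M = 3 · 4 · 13 = 156.
Solve pairwise, accumulating the modulus:
  Start with x ≡ 1 (mod 3).
  Combine with x ≡ 3 (mod 4): since gcd(3, 4) = 1, we get a unique residue mod 12.
    Write x = 1 + 3·t and substitute into x ≡ 3 (mod 4): 3·t ≡ 3 − 1 = 2 (mod 4).
    The inverse of 3 mod 4 is 3 (since 3·3 = 9 = 2·4 + 1), so t ≡ 3·2 = 6 ≡ 2 (mod 4).
    Then x = 1 + 3·2 = 7, valid modulo lcm(3, 4) = 12: x ≡ 7 (mod 12).
  Combine with x ≡ 5 (mod 13): since gcd(12, 13) = 1, we get a unique residue mod 156.
    Write x = 7 + 12·t and substitute into x ≡ 5 (mod 13): 12·t ≡ 5 − 7 = -2 (mod 13).
    Reduce coefficients mod 13: 12·t ≡ 11 (mod 13).
    The inverse of 12 mod 13 is 12 (since 12·12 = 144 = 11·13 + 1), so t ≡ 12·11 = 132 ≡ 2 (mod 13).
    Then x = 7 + 12·2 = 31, valid modulo lcm(12, 13) = 156: x ≡ 31 (mod 156).
Verify: 31 mod 3 = 1 ✓, 31 mod 4 = 3 ✓, 31 mod 13 = 5 ✓.

x ≡ 31 (mod 156).


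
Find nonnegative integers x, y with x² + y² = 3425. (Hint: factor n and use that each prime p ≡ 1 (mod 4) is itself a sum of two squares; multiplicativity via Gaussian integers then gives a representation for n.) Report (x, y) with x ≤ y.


Step 1: Factor n = 3425 = 5^2 · 137.
Step 2: Check the mod-4 condition on each prime factor: 5 ≡ 1 (mod 4), exponent 2; 137 ≡ 1 (mod 4), exponent 1.
All primes ≡ 3 (mod 4) appear to even exponent (or don't appear), so by the two-squares theorem n IS expressible as a sum of two squares.
Step 3: Build a representation. Here n = 5 · 5 · 137 is a product of primes ≡ 1 (mod 4). Each prime p ≡ 1 (mod 4) is itself a sum of two squares; find a² by testing p − a² for a perfect square:
  5: 5 − 1² = 4 = 2² ⇒ 5 = 1² + 2².
  137: 137 − 1² = 136, 137 − 2² = 133, 137 − 3² = 128, 137 − 4² = 121 = 11² ⇒ 137 = 4² + 11².
  Combine using the Brahmagupta–Fibonacci identity (a² + b²)(c² + d²) = (ac − bd)² + (ad + bc)² = (ac + bd)² + (ad − bc)²:
  5 · 5 = 25: from (1² + 2²)(1² + 2²), take (1·1 − 2·2, 1·2 + 2·1) = (1 − 4, 2 + 2) = (-3, 4); dropping signs (only squares matter) gives (3, 4); check 3² + 4² = 9 + 16 = 25 ✓.
  25 · 137 = 3425: from (3² + 4²)(4² + 11²), take (3·4 − 4·11, 3·11 + 4·4) = (12 − 44, 33 + 16) = (-32, 49); dropping signs (only squares matter) gives (32, 49); check 32² + 49² = 1024 + 2401 = 3425 ✓.
Step 4: Order so x ≤ y and verify: 32² + 49² = 1024 + 2401 = 3425 = n. ✓

n = 3425 = 32² + 49² (one valid representation with x ≤ y).


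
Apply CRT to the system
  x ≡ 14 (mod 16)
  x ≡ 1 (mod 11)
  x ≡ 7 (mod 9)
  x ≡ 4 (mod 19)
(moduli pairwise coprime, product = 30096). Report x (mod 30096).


Product of moduli M = 16 · 11 · 9 · 19 = 30096.
Merge one congruence at a time:
  Start: x ≡ 14 (mod 16).
  Combine with x ≡ 1 (mod 11); new modulus lcm = 176.
    Write x = 14 + 16·t and substitute into x ≡ 1 (mod 11): 16·t ≡ 1 − 14 = -13 (mod 11).
    Reduce coefficients mod 11: 5·t ≡ 9 (mod 11).
    The inverse of 5 mod 11 is 9 (since 5·9 = 45 = 4·11 + 1), so t ≡ 9·9 = 81 ≡ 4 (mod 11).
    Then x = 14 + 16·4 = 78, valid modulo lcm(16, 11) = 176: x ≡ 78 (mod 176).
  Combine with x ≡ 7 (mod 9); new modulus lcm = 1584.
    Write x = 78 + 176·t and substitute into x ≡ 7 (mod 9): 176·t ≡ 7 − 78 = -71 (mod 9).
    Reduce coefficients mod 9: 5·t ≡ 1 (mod 9).
    The inverse of 5 mod 9 is 2 (since 5·2 = 10 = 1·9 + 1), so t ≡ 2·1 = 2 ≡ 2 (mod 9).
    Then x = 78 + 176·2 = 430, valid modulo lcm(176, 9) = 1584: x ≡ 430 (mod 1584).
  Combine with x ≡ 4 (mod 19); new modulus lcm = 30096.
    Write x = 430 + 1584·t and substitute into x ≡ 4 (mod 19): 1584·t ≡ 4 − 430 = -426 (mod 19).
    Reduce coefficients mod 19: 7·t ≡ 11 (mod 19).
    The inverse of 7 mod 19 is 11 (since 7·11 = 77 = 4·19 + 1), so t ≡ 11·11 = 121 ≡ 7 (mod 19).
    Then x = 430 + 1584·7 = 11518, valid modulo lcm(1584, 19) = 30096: x ≡ 11518 (mod 30096).
Verify against each original: 11518 mod 16 = 14, 11518 mod 11 = 1, 11518 mod 9 = 7, 11518 mod 19 = 4.

x ≡ 11518 (mod 30096).


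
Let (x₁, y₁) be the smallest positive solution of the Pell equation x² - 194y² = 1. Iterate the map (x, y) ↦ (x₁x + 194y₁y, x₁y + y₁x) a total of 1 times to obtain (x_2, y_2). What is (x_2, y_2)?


Step 1: Find the fundamental solution (x₁, y₁) of x² - 194y² = 1.
  Expand √194 as a continued fraction. a₀ = ⌊√194⌋ = 13; iterate m_{k+1} = d_k·a_k − m_k, d_{k+1} = (194 − m_{k+1}²)/d_k, a_{k+1} = ⌊(a₀ + m_{k+1})/d_{k+1}⌋ (starting m₀ = 0, d₀ = 1), with convergents p_k = a_k·p_{k-1} + p_{k-2}, q_k = a_k·q_{k-1} + q_{k-2} (p₋₁ = 1, q₋₁ = 0):
  k = 0: a₀ = 13; p₀/q₀ = 13/1; p₀² − 194·q₀² = 169 − 194 = -25.
  k = 1: m = 13, d = 25, a = ⌊(13 + 13)/25⌋ = 1; p/q = (1·13 + 1)/(1·1 + 0) = 14/1; p² − 194·q² = 196 − 194 = 2.
  k = 2: m = 12, d = 2, a = ⌊(13 + 12)/2⌋ = 12; p/q = (12·14 + 13)/(12·1 + 1) = 181/13; p² − 194·q² = 32761 − 32786 = -25.
  k = 3: m = 12, d = 25, a = ⌊(13 + 12)/25⌋ = 1; p/q = (1·181 + 14)/(1·13 + 1) = 195/14; p² − 194·q² = 38025 − 38024 = 1.
  The first convergent with p² − 194·q² = 1 gives the fundamental solution (x₁, y₁) = (195, 14).
Step 2: Apply the recurrence (x_{n+1}, y_{n+1}) = (x₁x_n + 194y₁y_n, x₁y_n + y₁x_n) repeatedly.
  From (x_1, y_1) = (195, 14): x_2 = 195·195 + 194·14·14 = 76049; y_2 = 195·14 + 14·195 = 5460.
Step 3: Verify x_2² - 194·y_2² = 5783450401 - 5783450400 = 1 (should be 1). ✓

(x_1, y_1) = (195, 14); (x_2, y_2) = (76049, 5460).


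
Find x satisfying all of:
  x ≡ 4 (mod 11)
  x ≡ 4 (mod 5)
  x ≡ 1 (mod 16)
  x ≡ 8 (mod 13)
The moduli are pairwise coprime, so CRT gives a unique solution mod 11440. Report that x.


Product of moduli M = 11 · 5 · 16 · 13 = 11440.
Merge one congruence at a time:
  Start: x ≡ 4 (mod 11).
  Combine with x ≡ 4 (mod 5); new modulus lcm = 55.
    Write x = 4 + 11·t and substitute into x ≡ 4 (mod 5): 11·t ≡ 4 − 4 = 0 (mod 5).
    Reduce coefficients mod 5: 1·t ≡ 0 (mod 5).
    So t ≡ 0 (mod 5).
    Then x = 4 + 11·0 = 4, valid modulo lcm(11, 5) = 55: x ≡ 4 (mod 55).
  Combine with x ≡ 1 (mod 16); new modulus lcm = 880.
    Write x = 4 + 55·t and substitute into x ≡ 1 (mod 16): 55·t ≡ 1 − 4 = -3 (mod 16).
    Reduce coefficients mod 16: 7·t ≡ 13 (mod 16).
    The inverse of 7 mod 16 is 7 (since 7·7 = 49 = 3·16 + 1), so t ≡ 7·13 = 91 ≡ 11 (mod 16).
    Then x = 4 + 55·11 = 609, valid modulo lcm(55, 16) = 880: x ≡ 609 (mod 880).
  Combine with x ≡ 8 (mod 13); new modulus lcm = 11440.
    Write x = 609 + 880·t and substitute into x ≡ 8 (mod 13): 880·t ≡ 8 − 609 = -601 (mod 13).
    Reduce coefficients mod 13: 9·t ≡ 10 (mod 13).
    The inverse of 9 mod 13 is 3 (since 9·3 = 27 = 2·13 + 1), so t ≡ 3·10 = 30 ≡ 4 (mod 13).
    Then x = 609 + 880·4 = 4129, valid modulo lcm(880, 13) = 11440: x ≡ 4129 (mod 11440).
Verify against each original: 4129 mod 11 = 4, 4129 mod 5 = 4, 4129 mod 16 = 1, 4129 mod 13 = 8.

x ≡ 4129 (mod 11440).


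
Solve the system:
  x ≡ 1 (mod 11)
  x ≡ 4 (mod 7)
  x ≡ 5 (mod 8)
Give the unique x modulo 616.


Moduli 11, 7, 8 are pairwise coprime; by CRT there is a unique solution modulo M = 11 · 7 · 8 = 616.
Solve pairwise, accumulating the modulus:
  Start with x ≡ 1 (mod 11).
  Combine with x ≡ 4 (mod 7): since gcd(11, 7) = 1, we get a unique residue mod 77.
    Write x = 1 + 11·t and substitute into x ≡ 4 (mod 7): 11·t ≡ 4 − 1 = 3 (mod 7).
    Reduce coefficients mod 7: 4·t ≡ 3 (mod 7).
    The inverse of 4 mod 7 is 2 (since 4·2 = 8 = 1·7 + 1), so t ≡ 2·3 = 6 ≡ 6 (mod 7).
    Then x = 1 + 11·6 = 67, valid modulo lcm(11, 7) = 77: x ≡ 67 (mod 77).
  Combine with x ≡ 5 (mod 8): since gcd(77, 8) = 1, we get a unique residue mod 616.
    Write x = 67 + 77·t and substitute into x ≡ 5 (mod 8): 77·t ≡ 5 − 67 = -62 (mod 8).
    Reduce coefficients mod 8: 5·t ≡ 2 (mod 8).
    The inverse of 5 mod 8 is 5 (since 5·5 = 25 = 3·8 + 1), so t ≡ 5·2 = 10 ≡ 2 (mod 8).
    Then x = 67 + 77·2 = 221, valid modulo lcm(77, 8) = 616: x ≡ 221 (mod 616).
Verify: 221 mod 11 = 1 ✓, 221 mod 7 = 4 ✓, 221 mod 8 = 5 ✓.

x ≡ 221 (mod 616).


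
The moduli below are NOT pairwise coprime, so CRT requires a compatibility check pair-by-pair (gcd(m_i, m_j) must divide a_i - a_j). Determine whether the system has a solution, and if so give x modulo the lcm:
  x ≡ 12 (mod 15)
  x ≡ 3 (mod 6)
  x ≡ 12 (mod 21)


Moduli 15, 6, 21 are not pairwise coprime, so CRT works modulo lcm(m_i) when all pairwise compatibility conditions hold.
Pairwise compatibility: gcd(m_i, m_j) must divide a_i - a_j for every pair.
Merge one congruence at a time:
  Start: x ≡ 12 (mod 15).
  Combine with x ≡ 3 (mod 6): gcd(15, 6) = 3; 3 - 12 = -9, which IS divisible by 3, so compatible.
    Write x = 12 + 15·t and substitute into x ≡ 3 (mod 6): 15·t ≡ 3 − 12 = -9 (mod 6).
    Divide the congruence (and modulus) by g = 3: 5·t ≡ -3 (mod 2).
    Reduce coefficients mod 2: 1·t ≡ 1 (mod 2).
    So t ≡ 1 (mod 2).
    Then x = 12 + 15·1 = 27, valid modulo lcm(15, 6) = 30: x ≡ 27 (mod 30).
  Combine with x ≡ 12 (mod 21): gcd(30, 21) = 3; 12 - 27 = -15, which IS divisible by 3, so compatible.
    Write x = 27 + 30·t and substitute into x ≡ 12 (mod 21): 30·t ≡ 12 − 27 = -15 (mod 21).
    Divide the congruence (and modulus) by g = 3: 10·t ≡ -5 (mod 7).
    Reduce coefficients mod 7: 3·t ≡ 2 (mod 7).
    The inverse of 3 mod 7 is 5 (since 3·5 = 15 = 2·7 + 1), so t ≡ 5·2 = 10 ≡ 3 (mod 7).
    Then x = 27 + 30·3 = 117, valid modulo lcm(30, 21) = 210: x ≡ 117 (mod 210).
Verify: 117 mod 15 = 12, 117 mod 6 = 3, 117 mod 21 = 12.

x ≡ 117 (mod 210).


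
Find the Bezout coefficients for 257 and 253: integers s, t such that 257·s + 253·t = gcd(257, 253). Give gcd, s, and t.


Euclidean algorithm on (257, 253) — divide until remainder is 0:
  257 = 1 · 253 + 4
  253 = 63 · 4 + 1
  4 = 4 · 1 + 0
gcd(257, 253) = 1.
Track Bezout coefficients alongside the remainders: start with r₀ = 257 = a·1 + b·0 (s = 1, t = 0) and r₁ = 253 = a·0 + b·1 (s = 0, t = 1); each new remainder r_{k+1} = r_{k-1} − q_k·r_k inherits s_{k+1} = s_{k-1} − q_k·s_k, t_{k+1} = t_{k-1} − q_k·t_k, so r_k = a·s_k + b·t_k at every step:
  q = 1: r = 4, s = 1 − 1·0 = 1, t = 0 − 1·1 = -1  (check: 257·1 + 253·(-1) = 4)
  q = 63: r = 1, s = 0 − 63·1 = -63, t = 1 − 63·(-1) = 64  (check: 257·(-63) + 253·64 = 1)
The row with r = 1 (the gcd) gives the Bezout coefficients s = -63, t = 64.
Result: 257 · (-63) + 253 · (64) = 1.

gcd(257, 253) = 1; s = -63, t = 64 (check: 257·(-63) + 253·64 = 1).


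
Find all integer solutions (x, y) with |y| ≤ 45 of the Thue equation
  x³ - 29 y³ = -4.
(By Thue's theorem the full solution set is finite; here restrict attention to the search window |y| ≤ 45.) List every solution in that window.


The equation is x³ - 29y³ = -4. For fixed y, x³ = 29·y³ − 4, so a solution requires the RHS to be a perfect cube.
Strategy: iterate y from -45 to 45, compute RHS = 29·y³ − 4, and check whether it is a (positive or negative) perfect cube.
Check small values of y:
  y = 0: RHS = -4 is not a perfect cube.
  y = 1: RHS = 25 is not a perfect cube.
  y = -1: RHS = -33 is not a perfect cube.
  y = 2: RHS = 228 is not a perfect cube.
  y = -2: RHS = -236 is not a perfect cube.
  y = 3: RHS = 779 is not a perfect cube.
  y = -3: RHS = -787 is not a perfect cube.
Continuing the search up to |y| = 45 finds no solutions either.
No (x, y) in the scanned range satisfies the equation.

No integer solutions with |y| ≤ 45.


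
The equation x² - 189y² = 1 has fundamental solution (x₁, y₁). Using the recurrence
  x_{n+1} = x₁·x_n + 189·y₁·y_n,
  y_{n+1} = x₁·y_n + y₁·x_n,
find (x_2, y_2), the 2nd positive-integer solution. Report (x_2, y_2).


Step 1: Find the fundamental solution (x₁, y₁) of x² - 189y² = 1.
  Expand √189 as a continued fraction. a₀ = ⌊√189⌋ = 13; iterate m_{k+1} = d_k·a_k − m_k, d_{k+1} = (189 − m_{k+1}²)/d_k, a_{k+1} = ⌊(a₀ + m_{k+1})/d_{k+1}⌋ (starting m₀ = 0, d₀ = 1), with convergents p_k = a_k·p_{k-1} + p_{k-2}, q_k = a_k·q_{k-1} + q_{k-2} (p₋₁ = 1, q₋₁ = 0):
  k = 0: a₀ = 13; p₀/q₀ = 13/1; p₀² − 189·q₀² = 169 − 189 = -20.
  k = 1: m = 13, d = 20, a = ⌊(13 + 13)/20⌋ = 1; p/q = (1·13 + 1)/(1·1 + 0) = 14/1; p² − 189·q² = 196 − 189 = 7.
  k = 2: m = 7, d = 7, a = ⌊(13 + 7)/7⌋ = 2; p/q = (2·14 + 13)/(2·1 + 1) = 41/3; p² − 189·q² = 1681 − 1701 = -20.
  k = 3: m = 7, d = 20, a = ⌊(13 + 7)/20⌋ = 1; p/q = (1·41 + 14)/(1·3 + 1) = 55/4; p² − 189·q² = 3025 − 3024 = 1.
  The first convergent with p² − 189·q² = 1 gives the fundamental solution (x₁, y₁) = (55, 4).
Step 2: Apply the recurrence (x_{n+1}, y_{n+1}) = (x₁x_n + 189y₁y_n, x₁y_n + y₁x_n) repeatedly.
  From (x_1, y_1) = (55, 4): x_2 = 55·55 + 189·4·4 = 6049; y_2 = 55·4 + 4·55 = 440.
Step 3: Verify x_2² - 189·y_2² = 36590401 - 36590400 = 1 (should be 1). ✓

(x_1, y_1) = (55, 4); (x_2, y_2) = (6049, 440).


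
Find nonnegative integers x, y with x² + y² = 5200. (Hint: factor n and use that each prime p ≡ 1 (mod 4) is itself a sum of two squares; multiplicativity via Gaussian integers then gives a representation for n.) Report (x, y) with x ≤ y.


Step 1: Factor n = 5200 = 2^4 · 5^2 · 13.
Step 2: Check the mod-4 condition on each prime factor: 2 = 2 (special); 5 ≡ 1 (mod 4), exponent 2; 13 ≡ 1 (mod 4), exponent 1.
All primes ≡ 3 (mod 4) appear to even exponent (or don't appear), so by the two-squares theorem n IS expressible as a sum of two squares.
Step 3: Build a representation. Group n = k² · m with k = 4 and m = 5 · 5 · 13 = 325 (a product of primes ≡ 1 (mod 4)); a representation of m scales to one of n via (k·x)² + (k·y)² = k²(x² + y²). Each prime p ≡ 1 (mod 4) is itself a sum of two squares; find a² by testing p − a² for a perfect square:
  5: 5 − 1² = 4 = 2² ⇒ 5 = 1² + 2².
  13: 13 − 1² = 12, 13 − 2² = 9 = 3² ⇒ 13 = 2² + 3².
  Combine using the Brahmagupta–Fibonacci identity (a² + b²)(c² + d²) = (ac − bd)² + (ad + bc)² = (ac + bd)² + (ad − bc)²:
  5 · 5 = 25: from (1² + 2²)(1² + 2²), take (1·1 − 2·2, 1·2 + 2·1) = (1 − 4, 2 + 2) = (-3, 4); dropping signs (only squares matter) gives (3, 4); check 3² + 4² = 9 + 16 = 25 ✓.
  25 · 13 = 325: from (3² + 4²)(2² + 3²), take (3·2 − 4·3, 3·3 + 4·2) = (6 − 12, 9 + 8) = (-6, 17); dropping signs (only squares matter) gives (6, 17); check 6² + 17² = 36 + 289 = 325 ✓.
  Scale by k = 4: (4·6, 4·17) = (24, 68).
Step 4: Order so x ≤ y and verify: 24² + 68² = 576 + 4624 = 5200 = n. ✓

n = 5200 = 24² + 68² (one valid representation with x ≤ y).


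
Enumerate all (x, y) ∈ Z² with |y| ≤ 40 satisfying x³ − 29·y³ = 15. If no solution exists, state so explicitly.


The equation is x³ - 29y³ = 15. For fixed y, x³ = 29·y³ + 15, so a solution requires the RHS to be a perfect cube.
Strategy: iterate y from -40 to 40, compute RHS = 29·y³ + 15, and check whether it is a (positive or negative) perfect cube.
Check small values of y:
  y = 0: RHS = 15 is not a perfect cube.
  y = 1: RHS = 44 is not a perfect cube.
  y = -1: RHS = -14 is not a perfect cube.
  y = 2: RHS = 247 is not a perfect cube.
  y = -2: RHS = -217 is not a perfect cube.
  y = 3: RHS = 798 is not a perfect cube.
  y = -3: RHS = -768 is not a perfect cube.
Continuing the search up to |y| = 40 finds no solutions either.
No (x, y) in the scanned range satisfies the equation.

No integer solutions with |y| ≤ 40.


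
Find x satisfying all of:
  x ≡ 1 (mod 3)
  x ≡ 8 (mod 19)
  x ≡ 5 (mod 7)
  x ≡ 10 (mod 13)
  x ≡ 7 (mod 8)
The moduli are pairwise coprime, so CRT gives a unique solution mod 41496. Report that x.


Product of moduli M = 3 · 19 · 7 · 13 · 8 = 41496.
Merge one congruence at a time:
  Start: x ≡ 1 (mod 3).
  Combine with x ≡ 8 (mod 19); new modulus lcm = 57.
    Write x = 1 + 3·t and substitute into x ≡ 8 (mod 19): 3·t ≡ 8 − 1 = 7 (mod 19).
    The inverse of 3 mod 19 is 13 (since 3·13 = 39 = 2·19 + 1), so t ≡ 13·7 = 91 ≡ 15 (mod 19).
    Then x = 1 + 3·15 = 46, valid modulo lcm(3, 19) = 57: x ≡ 46 (mod 57).
  Combine with x ≡ 5 (mod 7); new modulus lcm = 399.
    Write x = 46 + 57·t and substitute into x ≡ 5 (mod 7): 57·t ≡ 5 − 46 = -41 (mod 7).
    Reduce coefficients mod 7: 1·t ≡ 1 (mod 7).
    So t ≡ 1 (mod 7).
    Then x = 46 + 57·1 = 103, valid modulo lcm(57, 7) = 399: x ≡ 103 (mod 399).
  Combine with x ≡ 10 (mod 13); new modulus lcm = 5187.
    Write x = 103 + 399·t and substitute into x ≡ 10 (mod 13): 399·t ≡ 10 − 103 = -93 (mod 13).
    Reduce coefficients mod 13: 9·t ≡ 11 (mod 13).
    The inverse of 9 mod 13 is 3 (since 9·3 = 27 = 2·13 + 1), so t ≡ 3·11 = 33 ≡ 7 (mod 13).
    Then x = 103 + 399·7 = 2896, valid modulo lcm(399, 13) = 5187: x ≡ 2896 (mod 5187).
  Combine with x ≡ 7 (mod 8); new modulus lcm = 41496.
    Write x = 2896 + 5187·t and substitute into x ≡ 7 (mod 8): 5187·t ≡ 7 − 2896 = -2889 (mod 8).
    Reduce coefficients mod 8: 3·t ≡ 7 (mod 8).
    The inverse of 3 mod 8 is 3 (since 3·3 = 9 = 1·8 + 1), so t ≡ 3·7 = 21 ≡ 5 (mod 8).
    Then x = 2896 + 5187·5 = 28831, valid modulo lcm(5187, 8) = 41496: x ≡ 28831 (mod 41496).
Verify against each original: 28831 mod 3 = 1, 28831 mod 19 = 8, 28831 mod 7 = 5, 28831 mod 13 = 10, 28831 mod 8 = 7.

x ≡ 28831 (mod 41496).


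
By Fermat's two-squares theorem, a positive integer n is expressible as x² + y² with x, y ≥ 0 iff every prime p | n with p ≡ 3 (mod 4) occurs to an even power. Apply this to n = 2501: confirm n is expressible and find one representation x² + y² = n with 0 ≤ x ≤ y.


Step 1: Factor n = 2501 = 41 · 61.
Step 2: Check the mod-4 condition on each prime factor: 41 ≡ 1 (mod 4), exponent 1; 61 ≡ 1 (mod 4), exponent 1.
All primes ≡ 3 (mod 4) appear to even exponent (or don't appear), so by the two-squares theorem n IS expressible as a sum of two squares.
Step 3: Build a representation. Here n = 41 · 61 is a product of primes ≡ 1 (mod 4). Each prime p ≡ 1 (mod 4) is itself a sum of two squares; find a² by testing p − a² for a perfect square:
  41: 41 − 1² = 40, 41 − 2² = 37, 41 − 3² = 32, 41 − 4² = 25 = 5² ⇒ 41 = 4² + 5².
  61: 61 − 1² = 60, 61 − 2² = 57, 61 − 3² = 52, 61 − 4² = 45, 61 − 5² = 36 = 6² ⇒ 61 = 5² + 6².
  Combine using the Brahmagupta–Fibonacci identity (a² + b²)(c² + d²) = (ac − bd)² + (ad + bc)² = (ac + bd)² + (ad − bc)²:
  41 · 61 = 2501: from (4² + 5²)(5² + 6²), take (4·5 − 5·6, 4·6 + 5·5) = (20 − 30, 24 + 25) = (-10, 49); dropping signs (only squares matter) gives (10, 49); check 10² + 49² = 100 + 2401 = 2501 ✓.
Step 4: Order so x ≤ y and verify: 10² + 49² = 100 + 2401 = 2501 = n. ✓

n = 2501 = 10² + 49² (one valid representation with x ≤ y).


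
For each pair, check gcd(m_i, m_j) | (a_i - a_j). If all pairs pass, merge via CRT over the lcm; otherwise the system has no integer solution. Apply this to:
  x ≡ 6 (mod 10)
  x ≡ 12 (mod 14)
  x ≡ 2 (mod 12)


Moduli 10, 14, 12 are not pairwise coprime, so CRT works modulo lcm(m_i) when all pairwise compatibility conditions hold.
Pairwise compatibility: gcd(m_i, m_j) must divide a_i - a_j for every pair.
Merge one congruence at a time:
  Start: x ≡ 6 (mod 10).
  Combine with x ≡ 12 (mod 14): gcd(10, 14) = 2; 12 - 6 = 6, which IS divisible by 2, so compatible.
    Write x = 6 + 10·t and substitute into x ≡ 12 (mod 14): 10·t ≡ 12 − 6 = 6 (mod 14).
    Divide the congruence (and modulus) by g = 2: 5·t ≡ 3 (mod 7).
    The inverse of 5 mod 7 is 3 (since 5·3 = 15 = 2·7 + 1), so t ≡ 3·3 = 9 ≡ 2 (mod 7).
    Then x = 6 + 10·2 = 26, valid modulo lcm(10, 14) = 70: x ≡ 26 (mod 70).
  Combine with x ≡ 2 (mod 12): gcd(70, 12) = 2; 2 - 26 = -24, which IS divisible by 2, so compatible.
    Write x = 26 + 70·t and substitute into x ≡ 2 (mod 12): 70·t ≡ 2 − 26 = -24 (mod 12).
    Divide the congruence (and modulus) by g = 2: 35·t ≡ -12 (mod 6).
    Reduce coefficients mod 6: 5·t ≡ 0 (mod 6).
    The inverse of 5 mod 6 is 5 (since 5·5 = 25 = 4·6 + 1), so t ≡ 5·0 = 0 ≡ 0 (mod 6).
    Then x = 26 + 70·0 = 26, valid modulo lcm(70, 12) = 420: x ≡ 26 (mod 420).
Verify: 26 mod 10 = 6, 26 mod 14 = 12, 26 mod 12 = 2.

x ≡ 26 (mod 420).


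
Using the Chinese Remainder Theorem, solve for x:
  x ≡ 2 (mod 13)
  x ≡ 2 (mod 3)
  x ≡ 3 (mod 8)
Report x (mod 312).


Moduli 13, 3, 8 are pairwise coprime; by CRT there is a unique solution modulo M = 13 · 3 · 8 = 312.
Solve pairwise, accumulating the modulus:
  Start with x ≡ 2 (mod 13).
  Combine with x ≡ 2 (mod 3): since gcd(13, 3) = 1, we get a unique residue mod 39.
    Write x = 2 + 13·t and substitute into x ≡ 2 (mod 3): 13·t ≡ 2 − 2 = 0 (mod 3).
    Reduce coefficients mod 3: 1·t ≡ 0 (mod 3).
    So t ≡ 0 (mod 3).
    Then x = 2 + 13·0 = 2, valid modulo lcm(13, 3) = 39: x ≡ 2 (mod 39).
  Combine with x ≡ 3 (mod 8): since gcd(39, 8) = 1, we get a unique residue mod 312.
    Write x = 2 + 39·t and substitute into x ≡ 3 (mod 8): 39·t ≡ 3 − 2 = 1 (mod 8).
    Reduce coefficients mod 8: 7·t ≡ 1 (mod 8).
    The inverse of 7 mod 8 is 7 (since 7·7 = 49 = 6·8 + 1), so t ≡ 7·1 = 7 ≡ 7 (mod 8).
    Then x = 2 + 39·7 = 275, valid modulo lcm(39, 8) = 312: x ≡ 275 (mod 312).
Verify: 275 mod 13 = 2 ✓, 275 mod 3 = 2 ✓, 275 mod 8 = 3 ✓.

x ≡ 275 (mod 312).


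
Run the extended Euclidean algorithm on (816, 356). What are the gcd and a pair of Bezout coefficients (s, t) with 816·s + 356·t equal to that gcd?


Euclidean algorithm on (816, 356) — divide until remainder is 0:
  816 = 2 · 356 + 104
  356 = 3 · 104 + 44
  104 = 2 · 44 + 16
  44 = 2 · 16 + 12
  16 = 1 · 12 + 4
  12 = 3 · 4 + 0
gcd(816, 356) = 4.
Track Bezout coefficients alongside the remainders: start with r₀ = 816 = a·1 + b·0 (s = 1, t = 0) and r₁ = 356 = a·0 + b·1 (s = 0, t = 1); each new remainder r_{k+1} = r_{k-1} − q_k·r_k inherits s_{k+1} = s_{k-1} − q_k·s_k, t_{k+1} = t_{k-1} − q_k·t_k, so r_k = a·s_k + b·t_k at every step:
  q = 2: r = 104, s = 1 − 2·0 = 1, t = 0 − 2·1 = -2  (check: 816·1 + 356·(-2) = 104)
  q = 3: r = 44, s = 0 − 3·1 = -3, t = 1 − 3·(-2) = 7  (check: 816·(-3) + 356·7 = 44)
  q = 2: r = 16, s = 1 − 2·(-3) = 7, t = -2 − 2·7 = -16  (check: 816·7 + 356·(-16) = 16)
  q = 2: r = 12, s = -3 − 2·7 = -17, t = 7 − 2·(-16) = 39  (check: 816·(-17) + 356·39 = 12)
  q = 1: r = 4, s = 7 − 1·(-17) = 24, t = -16 − 1·39 = -55  (check: 816·24 + 356·(-55) = 4)
The row with r = 4 (the gcd) gives the Bezout coefficients s = 24, t = -55.
Result: 816 · (24) + 356 · (-55) = 4.

gcd(816, 356) = 4; s = 24, t = -55 (check: 816·24 + 356·(-55) = 4).


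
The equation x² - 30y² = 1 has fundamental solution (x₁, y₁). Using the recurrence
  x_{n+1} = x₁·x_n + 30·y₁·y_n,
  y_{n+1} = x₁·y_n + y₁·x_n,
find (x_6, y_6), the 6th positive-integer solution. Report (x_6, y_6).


Step 1: Find the fundamental solution (x₁, y₁) of x² - 30y² = 1.
  Expand √30 as a continued fraction. a₀ = ⌊√30⌋ = 5; iterate m_{k+1} = d_k·a_k − m_k, d_{k+1} = (30 − m_{k+1}²)/d_k, a_{k+1} = ⌊(a₀ + m_{k+1})/d_{k+1}⌋ (starting m₀ = 0, d₀ = 1), with convergents p_k = a_k·p_{k-1} + p_{k-2}, q_k = a_k·q_{k-1} + q_{k-2} (p₋₁ = 1, q₋₁ = 0):
  k = 0: a₀ = 5; p₀/q₀ = 5/1; p₀² − 30·q₀² = 25 − 30 = -5.
  k = 1: m = 5, d = 5, a = ⌊(5 + 5)/5⌋ = 2; p/q = (2·5 + 1)/(2·1 + 0) = 11/2; p² − 30·q² = 121 − 120 = 1.
  The first convergent with p² − 30·q² = 1 gives the fundamental solution (x₁, y₁) = (11, 2).
Step 2: Apply the recurrence (x_{n+1}, y_{n+1}) = (x₁x_n + 30y₁y_n, x₁y_n + y₁x_n) repeatedly.
  From (x_1, y_1) = (11, 2): x_2 = 11·11 + 30·2·2 = 241; y_2 = 11·2 + 2·11 = 44.
  From (x_2, y_2) = (241, 44): x_3 = 11·241 + 30·2·44 = 5291; y_3 = 11·44 + 2·241 = 966.
  From (x_3, y_3) = (5291, 966): x_4 = 11·5291 + 30·2·966 = 116161; y_4 = 11·966 + 2·5291 = 21208.
  From (x_4, y_4) = (116161, 21208): x_5 = 11·116161 + 30·2·21208 = 2550251; y_5 = 11·21208 + 2·116161 = 465610.
  From (x_5, y_5) = (2550251, 465610): x_6 = 11·2550251 + 30·2·465610 = 55989361; y_6 = 11·465610 + 2·2550251 = 10222212.
Step 3: Verify x_6² - 30·y_6² = 3134808545188321 - 3134808545188320 = 1 (should be 1). ✓

(x_1, y_1) = (11, 2); (x_6, y_6) = (55989361, 10222212).


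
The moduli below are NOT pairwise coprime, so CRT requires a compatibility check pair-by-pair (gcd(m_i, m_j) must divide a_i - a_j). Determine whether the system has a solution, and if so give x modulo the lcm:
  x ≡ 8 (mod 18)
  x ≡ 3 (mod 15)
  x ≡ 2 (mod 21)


Moduli 18, 15, 21 are not pairwise coprime, so CRT works modulo lcm(m_i) when all pairwise compatibility conditions hold.
Pairwise compatibility: gcd(m_i, m_j) must divide a_i - a_j for every pair.
Merge one congruence at a time:
  Start: x ≡ 8 (mod 18).
  Combine with x ≡ 3 (mod 15): gcd(18, 15) = 3, and 3 - 8 = -5 is NOT divisible by 3.
    ⇒ system is inconsistent (no integer solution).

No solution (the system is inconsistent).


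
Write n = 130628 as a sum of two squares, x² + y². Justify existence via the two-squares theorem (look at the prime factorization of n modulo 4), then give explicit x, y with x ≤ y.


Step 1: Factor n = 130628 = 2^2 · 17^2 · 113.
Step 2: Check the mod-4 condition on each prime factor: 2 = 2 (special); 17 ≡ 1 (mod 4), exponent 2; 113 ≡ 1 (mod 4), exponent 1.
All primes ≡ 3 (mod 4) appear to even exponent (or don't appear), so by the two-squares theorem n IS expressible as a sum of two squares.
Step 3: Build a representation. Group n = k² · m with k = 2 and m = 17 · 17 · 113 = 32657 (a product of primes ≡ 1 (mod 4)); a representation of m scales to one of n via (k·x)² + (k·y)² = k²(x² + y²). Each prime p ≡ 1 (mod 4) is itself a sum of two squares; find a² by testing p − a² for a perfect square:
  17: 17 − 1² = 16 = 4² ⇒ 17 = 1² + 4².
  113: 113 − 1² = 112, 113 − 2² = 109, 113 − 3² = 104, 113 − 4² = 97, 113 − 5² = 88, 113 − 6² = 77, 113 − 7² = 64 = 8² ⇒ 113 = 7² + 8².
  Combine using the Brahmagupta–Fibonacci identity (a² + b²)(c² + d²) = (ac − bd)² + (ad + bc)² = (ac + bd)² + (ad − bc)²:
  17 · 17 = 289: from (1² + 4²)(1² + 4²), take (1·1 − 4·4, 1·4 + 4·1) = (1 − 16, 4 + 4) = (-15, 8); dropping signs (only squares matter) gives (15, 8); check 15² + 8² = 225 + 64 = 289 ✓.
  289 · 113 = 32657: from (15² + 8²)(7² + 8²), take (15·7 − 8·8, 15·8 + 8·7) = (105 − 64, 120 + 56) = (41, 176); check 41² + 176² = 1681 + 30976 = 32657 ✓.
  Scale by k = 2: (2·41, 2·176) = (82, 352).
Step 4: Order so x ≤ y and verify: 82² + 352² = 6724 + 123904 = 130628 = n. ✓

n = 130628 = 82² + 352² (one valid representation with x ≤ y).


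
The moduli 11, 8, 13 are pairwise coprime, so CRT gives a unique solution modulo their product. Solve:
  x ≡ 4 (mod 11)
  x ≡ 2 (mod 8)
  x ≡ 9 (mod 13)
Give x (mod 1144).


Moduli 11, 8, 13 are pairwise coprime; by CRT there is a unique solution modulo M = 11 · 8 · 13 = 1144.
Solve pairwise, accumulating the modulus:
  Start with x ≡ 4 (mod 11).
  Combine with x ≡ 2 (mod 8): since gcd(11, 8) = 1, we get a unique residue mod 88.
    Write x = 4 + 11·t and substitute into x ≡ 2 (mod 8): 11·t ≡ 2 − 4 = -2 (mod 8).
    Reduce coefficients mod 8: 3·t ≡ 6 (mod 8).
    The inverse of 3 mod 8 is 3 (since 3·3 = 9 = 1·8 + 1), so t ≡ 3·6 = 18 ≡ 2 (mod 8).
    Then x = 4 + 11·2 = 26, valid modulo lcm(11, 8) = 88: x ≡ 26 (mod 88).
  Combine with x ≡ 9 (mod 13): since gcd(88, 13) = 1, we get a unique residue mod 1144.
    Write x = 26 + 88·t and substitute into x ≡ 9 (mod 13): 88·t ≡ 9 − 26 = -17 (mod 13).
    Reduce coefficients mod 13: 10·t ≡ 9 (mod 13).
    The inverse of 10 mod 13 is 4 (since 10·4 = 40 = 3·13 + 1), so t ≡ 4·9 = 36 ≡ 10 (mod 13).
    Then x = 26 + 88·10 = 906, valid modulo lcm(88, 13) = 1144: x ≡ 906 (mod 1144).
Verify: 906 mod 11 = 4 ✓, 906 mod 8 = 2 ✓, 906 mod 13 = 9 ✓.

x ≡ 906 (mod 1144).


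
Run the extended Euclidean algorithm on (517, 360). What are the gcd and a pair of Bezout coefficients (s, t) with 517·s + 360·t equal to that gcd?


Euclidean algorithm on (517, 360) — divide until remainder is 0:
  517 = 1 · 360 + 157
  360 = 2 · 157 + 46
  157 = 3 · 46 + 19
  46 = 2 · 19 + 8
  19 = 2 · 8 + 3
  8 = 2 · 3 + 2
  3 = 1 · 2 + 1
  2 = 2 · 1 + 0
gcd(517, 360) = 1.
Track Bezout coefficients alongside the remainders: start with r₀ = 517 = a·1 + b·0 (s = 1, t = 0) and r₁ = 360 = a·0 + b·1 (s = 0, t = 1); each new remainder r_{k+1} = r_{k-1} − q_k·r_k inherits s_{k+1} = s_{k-1} − q_k·s_k, t_{k+1} = t_{k-1} − q_k·t_k, so r_k = a·s_k + b·t_k at every step:
  q = 1: r = 157, s = 1 − 1·0 = 1, t = 0 − 1·1 = -1  (check: 517·1 + 360·(-1) = 157)
  q = 2: r = 46, s = 0 − 2·1 = -2, t = 1 − 2·(-1) = 3  (check: 517·(-2) + 360·3 = 46)
  q = 3: r = 19, s = 1 − 3·(-2) = 7, t = -1 − 3·3 = -10  (check: 517·7 + 360·(-10) = 19)
  q = 2: r = 8, s = -2 − 2·7 = -16, t = 3 − 2·(-10) = 23  (check: 517·(-16) + 360·23 = 8)
  q = 2: r = 3, s = 7 − 2·(-16) = 39, t = -10 − 2·23 = -56  (check: 517·39 + 360·(-56) = 3)
  q = 2: r = 2, s = -16 − 2·39 = -94, t = 23 − 2·(-56) = 135  (check: 517·(-94) + 360·135 = 2)
  q = 1: r = 1, s = 39 − 1·(-94) = 133, t = -56 − 1·135 = -191  (check: 517·133 + 360·(-191) = 1)
The row with r = 1 (the gcd) gives the Bezout coefficients s = 133, t = -191.
Result: 517 · (133) + 360 · (-191) = 1.

gcd(517, 360) = 1; s = 133, t = -191 (check: 517·133 + 360·(-191) = 1).


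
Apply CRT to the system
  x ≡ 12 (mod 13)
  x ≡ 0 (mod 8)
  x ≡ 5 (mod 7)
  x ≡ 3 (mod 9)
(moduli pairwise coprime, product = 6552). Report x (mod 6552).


Product of moduli M = 13 · 8 · 7 · 9 = 6552.
Merge one congruence at a time:
  Start: x ≡ 12 (mod 13).
  Combine with x ≡ 0 (mod 8); new modulus lcm = 104.
    Write x = 12 + 13·t and substitute into x ≡ 0 (mod 8): 13·t ≡ 0 − 12 = -12 (mod 8).
    Reduce coefficients mod 8: 5·t ≡ 4 (mod 8).
    The inverse of 5 mod 8 is 5 (since 5·5 = 25 = 3·8 + 1), so t ≡ 5·4 = 20 ≡ 4 (mod 8).
    Then x = 12 + 13·4 = 64, valid modulo lcm(13, 8) = 104: x ≡ 64 (mod 104).
  Combine with x ≡ 5 (mod 7); new modulus lcm = 728.
    Write x = 64 + 104·t and substitute into x ≡ 5 (mod 7): 104·t ≡ 5 − 64 = -59 (mod 7).
    Reduce coefficients mod 7: 6·t ≡ 4 (mod 7).
    The inverse of 6 mod 7 is 6 (since 6·6 = 36 = 5·7 + 1), so t ≡ 6·4 = 24 ≡ 3 (mod 7).
    Then x = 64 + 104·3 = 376, valid modulo lcm(104, 7) = 728: x ≡ 376 (mod 728).
  Combine with x ≡ 3 (mod 9); new modulus lcm = 6552.
    Write x = 376 + 728·t and substitute into x ≡ 3 (mod 9): 728·t ≡ 3 − 376 = -373 (mod 9).
    Reduce coefficients mod 9: 8·t ≡ 5 (mod 9).
    The inverse of 8 mod 9 is 8 (since 8·8 = 64 = 7·9 + 1), so t ≡ 8·5 = 40 ≡ 4 (mod 9).
    Then x = 376 + 728·4 = 3288, valid modulo lcm(728, 9) = 6552: x ≡ 3288 (mod 6552).
Verify against each original: 3288 mod 13 = 12, 3288 mod 8 = 0, 3288 mod 7 = 5, 3288 mod 9 = 3.

x ≡ 3288 (mod 6552).
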